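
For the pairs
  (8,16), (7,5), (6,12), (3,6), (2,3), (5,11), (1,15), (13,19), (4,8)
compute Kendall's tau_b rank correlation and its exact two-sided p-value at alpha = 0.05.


Step 1: Enumerate the 36 unordered pairs (i,j) with i<j and classify each by sign(x_j-x_i) * sign(y_j-y_i).
  (1,2):dx=-1,dy=-11->C; (1,3):dx=-2,dy=-4->C; (1,4):dx=-5,dy=-10->C; (1,5):dx=-6,dy=-13->C
  (1,6):dx=-3,dy=-5->C; (1,7):dx=-7,dy=-1->C; (1,8):dx=+5,dy=+3->C; (1,9):dx=-4,dy=-8->C
  (2,3):dx=-1,dy=+7->D; (2,4):dx=-4,dy=+1->D; (2,5):dx=-5,dy=-2->C; (2,6):dx=-2,dy=+6->D
  (2,7):dx=-6,dy=+10->D; (2,8):dx=+6,dy=+14->C; (2,9):dx=-3,dy=+3->D; (3,4):dx=-3,dy=-6->C
  (3,5):dx=-4,dy=-9->C; (3,6):dx=-1,dy=-1->C; (3,7):dx=-5,dy=+3->D; (3,8):dx=+7,dy=+7->C
  (3,9):dx=-2,dy=-4->C; (4,5):dx=-1,dy=-3->C; (4,6):dx=+2,dy=+5->C; (4,7):dx=-2,dy=+9->D
  (4,8):dx=+10,dy=+13->C; (4,9):dx=+1,dy=+2->C; (5,6):dx=+3,dy=+8->C; (5,7):dx=-1,dy=+12->D
  (5,8):dx=+11,dy=+16->C; (5,9):dx=+2,dy=+5->C; (6,7):dx=-4,dy=+4->D; (6,8):dx=+8,dy=+8->C
  (6,9):dx=-1,dy=-3->C; (7,8):dx=+12,dy=+4->C; (7,9):dx=+3,dy=-7->D; (8,9):dx=-9,dy=-11->C
Step 2: C = 26, D = 10, total pairs = 36.
Step 3: tau = (C - D)/(n(n-1)/2) = (26 - 10)/36 = 0.444444.
Step 4: Exact two-sided p-value (enumerate n! = 362880 permutations of y under H0): p = 0.119439.
Step 5: alpha = 0.05. fail to reject H0.

tau_b = 0.4444 (C=26, D=10), p = 0.119439, fail to reject H0.


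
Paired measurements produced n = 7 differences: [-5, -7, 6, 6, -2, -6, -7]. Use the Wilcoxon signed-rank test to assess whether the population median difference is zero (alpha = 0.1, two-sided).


Step 1: Drop any zero differences (none here) and take |d_i|.
|d| = [5, 7, 6, 6, 2, 6, 7]
Step 2: Midrank |d_i| (ties get averaged ranks).
ranks: |5|->2, |7|->6.5, |6|->4, |6|->4, |2|->1, |6|->4, |7|->6.5
Step 3: Attach original signs; sum ranks with positive sign and with negative sign.
W+ = 4 + 4 = 8
W- = 2 + 6.5 + 1 + 4 + 6.5 = 20
(Check: W+ + W- = 28 should equal n(n+1)/2 = 28.)
Step 4: Test statistic W = min(W+, W-) = 8.
Step 5: Ties in |d|, so use the tie-corrected normal approximation.
        E[W] = n(n+1)/4 = 7*8/4 = 14.
        Tie groups: |d|=6 (t=3), |d|=7 (t=2); sum(t^3 - t) = 30.
        Var[W] = n(n+1)(2n+1)/24 - sum(t^3-t)/48 = 840/24 - 30/48 = 34.375.
        z = (W - E[W]) / sqrt(Var[W]) = (8 - 14) / 5.8630 = -1.0234.
        Two-sided p = 2*Phi(z) = 0.306136.
Step 6: alpha = 0.1. fail to reject H0.

W+ = 8, W- = 20, W = min = 8, p = 0.306136, fail to reject H0.


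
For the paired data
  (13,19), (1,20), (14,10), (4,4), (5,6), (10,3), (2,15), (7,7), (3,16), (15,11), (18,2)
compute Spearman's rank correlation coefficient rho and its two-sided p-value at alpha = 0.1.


Step 1: Rank x and y separately (midranks; no ties here).
rank(x): 13->8, 1->1, 14->9, 4->4, 5->5, 10->7, 2->2, 7->6, 3->3, 15->10, 18->11
rank(y): 19->10, 20->11, 10->6, 4->3, 6->4, 3->2, 15->8, 7->5, 16->9, 11->7, 2->1
Step 2: d_i = R_x(i) - R_y(i); compute d_i^2.
  (8-10)^2=4, (1-11)^2=100, (9-6)^2=9, (4-3)^2=1, (5-4)^2=1, (7-2)^2=25, (2-8)^2=36, (6-5)^2=1, (3-9)^2=36, (10-7)^2=9, (11-1)^2=100
sum(d^2) = 322.
Step 3: rho = 1 - 6*322 / (11*(11^2 - 1)) = 1 - 1932/1320 = -0.463636.
Step 4: Under H0, t = rho * sqrt((n-2)/(1-rho^2)) = -1.5698 ~ t(9).
Step 5: Two-sided p-value from the t-distribution with 9 df = 0.150901.
Step 6: alpha = 0.1. fail to reject H0.

rho = -0.4636, p = 0.150901, fail to reject H0 at alpha = 0.1.


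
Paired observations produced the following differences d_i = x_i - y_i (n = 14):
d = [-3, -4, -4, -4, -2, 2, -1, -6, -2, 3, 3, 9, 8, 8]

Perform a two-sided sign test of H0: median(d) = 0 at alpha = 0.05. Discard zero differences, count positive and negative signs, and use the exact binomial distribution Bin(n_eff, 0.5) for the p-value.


Step 1: Discard zero differences. Original n = 14; n_eff = number of nonzero differences = 14.
Nonzero differences (with sign): -3, -4, -4, -4, -2, +2, -1, -6, -2, +3, +3, +9, +8, +8
Step 2: Count signs: positive = 6, negative = 8.
Step 3: Under H0: P(positive) = 0.5, so the number of positives S ~ Bin(14, 0.5).
Step 4: Two-sided exact p-value = sum of Bin(14,0.5) probabilities at or below the observed probability = 0.790527.
Step 5: alpha = 0.05. fail to reject H0.

n_eff = 14, pos = 6, neg = 8, p = 0.790527, fail to reject H0.


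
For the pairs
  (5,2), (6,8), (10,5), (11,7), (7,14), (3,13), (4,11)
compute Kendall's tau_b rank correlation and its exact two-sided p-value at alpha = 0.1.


Step 1: Enumerate the 21 unordered pairs (i,j) with i<j and classify each by sign(x_j-x_i) * sign(y_j-y_i).
  (1,2):dx=+1,dy=+6->C; (1,3):dx=+5,dy=+3->C; (1,4):dx=+6,dy=+5->C; (1,5):dx=+2,dy=+12->C
  (1,6):dx=-2,dy=+11->D; (1,7):dx=-1,dy=+9->D; (2,3):dx=+4,dy=-3->D; (2,4):dx=+5,dy=-1->D
  (2,5):dx=+1,dy=+6->C; (2,6):dx=-3,dy=+5->D; (2,7):dx=-2,dy=+3->D; (3,4):dx=+1,dy=+2->C
  (3,5):dx=-3,dy=+9->D; (3,6):dx=-7,dy=+8->D; (3,7):dx=-6,dy=+6->D; (4,5):dx=-4,dy=+7->D
  (4,6):dx=-8,dy=+6->D; (4,7):dx=-7,dy=+4->D; (5,6):dx=-4,dy=-1->C; (5,7):dx=-3,dy=-3->C
  (6,7):dx=+1,dy=-2->D
Step 2: C = 8, D = 13, total pairs = 21.
Step 3: tau = (C - D)/(n(n-1)/2) = (8 - 13)/21 = -0.238095.
Step 4: Exact two-sided p-value (enumerate n! = 5040 permutations of y under H0): p = 0.561905.
Step 5: alpha = 0.1. fail to reject H0.

tau_b = -0.2381 (C=8, D=13), p = 0.561905, fail to reject H0.


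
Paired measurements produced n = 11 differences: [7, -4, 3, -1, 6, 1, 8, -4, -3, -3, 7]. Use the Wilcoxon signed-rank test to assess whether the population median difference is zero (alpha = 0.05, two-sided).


Step 1: Drop any zero differences (none here) and take |d_i|.
|d| = [7, 4, 3, 1, 6, 1, 8, 4, 3, 3, 7]
Step 2: Midrank |d_i| (ties get averaged ranks).
ranks: |7|->9.5, |4|->6.5, |3|->4, |1|->1.5, |6|->8, |1|->1.5, |8|->11, |4|->6.5, |3|->4, |3|->4, |7|->9.5
Step 3: Attach original signs; sum ranks with positive sign and with negative sign.
W+ = 9.5 + 4 + 8 + 1.5 + 11 + 9.5 = 43.5
W- = 6.5 + 1.5 + 6.5 + 4 + 4 = 22.5
(Check: W+ + W- = 66 should equal n(n+1)/2 = 66.)
Step 4: Test statistic W = min(W+, W-) = 22.5.
Step 5: Ties in |d|, so use the tie-corrected normal approximation.
        E[W] = n(n+1)/4 = 11*12/4 = 33.
        Tie groups: |d|=1 (t=2), |d|=3 (t=3), |d|=4 (t=2), |d|=7 (t=2); sum(t^3 - t) = 42.
        Var[W] = n(n+1)(2n+1)/24 - sum(t^3-t)/48 = 3036/24 - 42/48 = 125.625.
        z = (W - E[W]) / sqrt(Var[W]) = (22.5 - 33) / 11.2083 = -0.9368.
        Two-sided p = 2*Phi(z) = 0.348857.
Step 6: alpha = 0.05. fail to reject H0.

W+ = 43.5, W- = 22.5, W = min = 22.5, p = 0.348857, fail to reject H0.


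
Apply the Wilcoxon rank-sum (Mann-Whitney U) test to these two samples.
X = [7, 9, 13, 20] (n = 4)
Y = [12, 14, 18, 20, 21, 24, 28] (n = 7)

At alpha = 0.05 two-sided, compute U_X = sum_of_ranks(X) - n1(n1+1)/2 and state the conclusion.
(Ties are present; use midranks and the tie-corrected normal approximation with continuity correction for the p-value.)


Step 1: Combine and sort all 11 observations; assign midranks.
sorted (value, group): (7,X), (9,X), (12,Y), (13,X), (14,Y), (18,Y), (20,X), (20,Y), (21,Y), (24,Y), (28,Y)
ranks: 7->1, 9->2, 12->3, 13->4, 14->5, 18->6, 20->7.5, 20->7.5, 21->9, 24->10, 28->11
Step 2: Rank sum for X: R1 = 1 + 2 + 4 + 7.5 = 14.5.
Step 3: U_X = R1 - n1(n1+1)/2 = 14.5 - 4*5/2 = 14.5 - 10 = 4.5.
       U_Y = n1*n2 - U_X = 28 - 4.5 = 23.5.
Step 4: Ties are present, so use the tie-corrected normal approximation (with continuity correction) for the p-value.
Step 5: p-value = 0.088247; compare to alpha = 0.05. fail to reject H0.

U_X = 4.5, p = 0.088247, fail to reject H0 at alpha = 0.05.


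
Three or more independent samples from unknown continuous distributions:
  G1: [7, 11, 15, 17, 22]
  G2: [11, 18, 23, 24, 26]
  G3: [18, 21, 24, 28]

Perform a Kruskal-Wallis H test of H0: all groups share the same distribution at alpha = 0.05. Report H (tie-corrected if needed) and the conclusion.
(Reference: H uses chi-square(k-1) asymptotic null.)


Step 1: Combine all N = 14 observations and assign midranks.
sorted (value, group, rank): (7,G1,1), (11,G1,2.5), (11,G2,2.5), (15,G1,4), (17,G1,5), (18,G2,6.5), (18,G3,6.5), (21,G3,8), (22,G1,9), (23,G2,10), (24,G2,11.5), (24,G3,11.5), (26,G2,13), (28,G3,14)
Step 2: Sum ranks within each group.
R_1 = 21.5 (n_1 = 5)
R_2 = 43.5 (n_2 = 5)
R_3 = 40 (n_3 = 4)
Step 3: H = 12/(N(N+1)) * sum(R_i^2/n_i) - 3(N+1)
     = 12/(14*15) * (21.5^2/5 + 43.5^2/5 + 40^2/4) - 3*15
     = 0.057143 * 870.9 - 45
     = 4.765714.
Step 4: Ties present; correction factor C = 1 - 18/(14^3 - 14) = 0.993407. Corrected H = 4.765714 / 0.993407 = 4.797345.
Step 5: Under H0, H ~ chi^2(2); p-value = 0.090838.
Step 6: alpha = 0.05. fail to reject H0.

H = 4.7973, df = 2, p = 0.090838, fail to reject H0.


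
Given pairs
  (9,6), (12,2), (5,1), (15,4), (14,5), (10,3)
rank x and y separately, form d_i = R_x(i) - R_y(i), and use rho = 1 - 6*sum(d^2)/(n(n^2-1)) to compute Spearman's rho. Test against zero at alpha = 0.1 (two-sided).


Step 1: Rank x and y separately (midranks; no ties here).
rank(x): 9->2, 12->4, 5->1, 15->6, 14->5, 10->3
rank(y): 6->6, 2->2, 1->1, 4->4, 5->5, 3->3
Step 2: d_i = R_x(i) - R_y(i); compute d_i^2.
  (2-6)^2=16, (4-2)^2=4, (1-1)^2=0, (6-4)^2=4, (5-5)^2=0, (3-3)^2=0
sum(d^2) = 24.
Step 3: rho = 1 - 6*24 / (6*(6^2 - 1)) = 1 - 144/210 = 0.314286.
Step 4: Under H0, t = rho * sqrt((n-2)/(1-rho^2)) = 0.6621 ~ t(4).
Step 5: Two-sided p-value from the t-distribution with 4 df = 0.544093.
Step 6: alpha = 0.1. fail to reject H0.

rho = 0.3143, p = 0.544093, fail to reject H0 at alpha = 0.1.


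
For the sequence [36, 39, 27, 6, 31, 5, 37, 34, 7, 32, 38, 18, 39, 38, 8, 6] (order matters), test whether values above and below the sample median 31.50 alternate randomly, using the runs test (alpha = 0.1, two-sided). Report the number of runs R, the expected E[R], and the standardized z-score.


Step 1: Compute median = 31.50; label A = above, B = below.
Labels in order: AABBBBAABAABAABB  (n_A = 8, n_B = 8)
Step 2: Count runs R = 8.
Step 3: Under H0 (random ordering), E[R] = 2*n_A*n_B/(n_A+n_B) + 1 = 2*8*8/16 + 1 = 9.0000.
        Var[R] = 2*n_A*n_B*(2*n_A*n_B - n_A - n_B) / ((n_A+n_B)^2 * (n_A+n_B-1)) = 14336/3840 = 3.7333.
        SD[R] = 1.9322.
Step 4: Continuity-corrected z = (R + 0.5 - E[R]) / SD[R] = (8 + 0.5 - 9.0000) / 1.9322 = -0.2588.
Step 5: Two-sided p-value via normal approximation = 2*(1 - Phi(|z|)) = 0.795809.
Step 6: alpha = 0.1. fail to reject H0.

R = 8, z = -0.2588, p = 0.795809, fail to reject H0.


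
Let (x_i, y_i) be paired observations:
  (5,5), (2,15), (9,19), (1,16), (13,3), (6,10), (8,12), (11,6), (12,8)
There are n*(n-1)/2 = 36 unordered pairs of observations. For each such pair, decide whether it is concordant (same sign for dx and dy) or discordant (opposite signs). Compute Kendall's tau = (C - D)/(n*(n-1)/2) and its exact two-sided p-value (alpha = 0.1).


Step 1: Enumerate the 36 unordered pairs (i,j) with i<j and classify each by sign(x_j-x_i) * sign(y_j-y_i).
  (1,2):dx=-3,dy=+10->D; (1,3):dx=+4,dy=+14->C; (1,4):dx=-4,dy=+11->D; (1,5):dx=+8,dy=-2->D
  (1,6):dx=+1,dy=+5->C; (1,7):dx=+3,dy=+7->C; (1,8):dx=+6,dy=+1->C; (1,9):dx=+7,dy=+3->C
  (2,3):dx=+7,dy=+4->C; (2,4):dx=-1,dy=+1->D; (2,5):dx=+11,dy=-12->D; (2,6):dx=+4,dy=-5->D
  (2,7):dx=+6,dy=-3->D; (2,8):dx=+9,dy=-9->D; (2,9):dx=+10,dy=-7->D; (3,4):dx=-8,dy=-3->C
  (3,5):dx=+4,dy=-16->D; (3,6):dx=-3,dy=-9->C; (3,7):dx=-1,dy=-7->C; (3,8):dx=+2,dy=-13->D
  (3,9):dx=+3,dy=-11->D; (4,5):dx=+12,dy=-13->D; (4,6):dx=+5,dy=-6->D; (4,7):dx=+7,dy=-4->D
  (4,8):dx=+10,dy=-10->D; (4,9):dx=+11,dy=-8->D; (5,6):dx=-7,dy=+7->D; (5,7):dx=-5,dy=+9->D
  (5,8):dx=-2,dy=+3->D; (5,9):dx=-1,dy=+5->D; (6,7):dx=+2,dy=+2->C; (6,8):dx=+5,dy=-4->D
  (6,9):dx=+6,dy=-2->D; (7,8):dx=+3,dy=-6->D; (7,9):dx=+4,dy=-4->D; (8,9):dx=+1,dy=+2->C
Step 2: C = 11, D = 25, total pairs = 36.
Step 3: tau = (C - D)/(n(n-1)/2) = (11 - 25)/36 = -0.388889.
Step 4: Exact two-sided p-value (enumerate n! = 362880 permutations of y under H0): p = 0.180181.
Step 5: alpha = 0.1. fail to reject H0.

tau_b = -0.3889 (C=11, D=25), p = 0.180181, fail to reject H0.


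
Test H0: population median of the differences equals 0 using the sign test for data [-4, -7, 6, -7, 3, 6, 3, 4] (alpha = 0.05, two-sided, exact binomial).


Step 1: Discard zero differences. Original n = 8; n_eff = number of nonzero differences = 8.
Nonzero differences (with sign): -4, -7, +6, -7, +3, +6, +3, +4
Step 2: Count signs: positive = 5, negative = 3.
Step 3: Under H0: P(positive) = 0.5, so the number of positives S ~ Bin(8, 0.5).
Step 4: Two-sided exact p-value = sum of Bin(8,0.5) probabilities at or below the observed probability = 0.726562.
Step 5: alpha = 0.05. fail to reject H0.

n_eff = 8, pos = 5, neg = 3, p = 0.726562, fail to reject H0.


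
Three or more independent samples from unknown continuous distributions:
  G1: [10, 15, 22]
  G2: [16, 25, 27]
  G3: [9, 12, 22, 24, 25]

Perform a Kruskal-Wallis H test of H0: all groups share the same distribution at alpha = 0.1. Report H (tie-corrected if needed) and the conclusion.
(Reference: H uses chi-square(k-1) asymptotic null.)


Step 1: Combine all N = 11 observations and assign midranks.
sorted (value, group, rank): (9,G3,1), (10,G1,2), (12,G3,3), (15,G1,4), (16,G2,5), (22,G1,6.5), (22,G3,6.5), (24,G3,8), (25,G2,9.5), (25,G3,9.5), (27,G2,11)
Step 2: Sum ranks within each group.
R_1 = 12.5 (n_1 = 3)
R_2 = 25.5 (n_2 = 3)
R_3 = 28 (n_3 = 5)
Step 3: H = 12/(N(N+1)) * sum(R_i^2/n_i) - 3(N+1)
     = 12/(11*12) * (12.5^2/3 + 25.5^2/3 + 28^2/5) - 3*12
     = 0.090909 * 425.633 - 36
     = 2.693939.
Step 4: Ties present; correction factor C = 1 - 12/(11^3 - 11) = 0.990909. Corrected H = 2.693939 / 0.990909 = 2.718654.
Step 5: Under H0, H ~ chi^2(2); p-value = 0.256834.
Step 6: alpha = 0.1. fail to reject H0.

H = 2.7187, df = 2, p = 0.256834, fail to reject H0.


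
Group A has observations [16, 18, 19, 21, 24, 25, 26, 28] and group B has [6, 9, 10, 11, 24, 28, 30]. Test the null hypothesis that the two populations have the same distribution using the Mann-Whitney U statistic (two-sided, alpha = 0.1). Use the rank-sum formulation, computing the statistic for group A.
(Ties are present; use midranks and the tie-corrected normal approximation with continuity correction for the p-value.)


Step 1: Combine and sort all 15 observations; assign midranks.
sorted (value, group): (6,Y), (9,Y), (10,Y), (11,Y), (16,X), (18,X), (19,X), (21,X), (24,X), (24,Y), (25,X), (26,X), (28,X), (28,Y), (30,Y)
ranks: 6->1, 9->2, 10->3, 11->4, 16->5, 18->6, 19->7, 21->8, 24->9.5, 24->9.5, 25->11, 26->12, 28->13.5, 28->13.5, 30->15
Step 2: Rank sum for X: R1 = 5 + 6 + 7 + 8 + 9.5 + 11 + 12 + 13.5 = 72.
Step 3: U_X = R1 - n1(n1+1)/2 = 72 - 8*9/2 = 72 - 36 = 36.
       U_Y = n1*n2 - U_X = 56 - 36 = 20.
Step 4: Ties are present, so use the tie-corrected normal approximation (with continuity correction) for the p-value.
Step 5: p-value = 0.384568; compare to alpha = 0.1. fail to reject H0.

U_X = 36, p = 0.384568, fail to reject H0 at alpha = 0.1.


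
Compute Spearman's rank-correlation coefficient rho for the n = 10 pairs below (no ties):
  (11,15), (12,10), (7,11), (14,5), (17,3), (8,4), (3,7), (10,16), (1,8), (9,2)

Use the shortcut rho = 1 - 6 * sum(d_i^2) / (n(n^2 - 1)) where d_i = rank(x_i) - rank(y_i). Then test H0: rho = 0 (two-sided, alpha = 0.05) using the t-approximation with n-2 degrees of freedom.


Step 1: Rank x and y separately (midranks; no ties here).
rank(x): 11->7, 12->8, 7->3, 14->9, 17->10, 8->4, 3->2, 10->6, 1->1, 9->5
rank(y): 15->9, 10->7, 11->8, 5->4, 3->2, 4->3, 7->5, 16->10, 8->6, 2->1
Step 2: d_i = R_x(i) - R_y(i); compute d_i^2.
  (7-9)^2=4, (8-7)^2=1, (3-8)^2=25, (9-4)^2=25, (10-2)^2=64, (4-3)^2=1, (2-5)^2=9, (6-10)^2=16, (1-6)^2=25, (5-1)^2=16
sum(d^2) = 186.
Step 3: rho = 1 - 6*186 / (10*(10^2 - 1)) = 1 - 1116/990 = -0.127273.
Step 4: Under H0, t = rho * sqrt((n-2)/(1-rho^2)) = -0.3629 ~ t(8).
Step 5: Two-sided p-value from the t-distribution with 8 df = 0.726057.
Step 6: alpha = 0.05. fail to reject H0.

rho = -0.1273, p = 0.726057, fail to reject H0 at alpha = 0.05.


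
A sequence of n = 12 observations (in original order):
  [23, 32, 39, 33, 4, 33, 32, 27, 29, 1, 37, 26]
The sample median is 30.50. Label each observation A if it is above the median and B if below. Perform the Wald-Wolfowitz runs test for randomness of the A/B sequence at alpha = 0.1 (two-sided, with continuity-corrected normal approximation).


Step 1: Compute median = 30.50; label A = above, B = below.
Labels in order: BAAABAABBBAB  (n_A = 6, n_B = 6)
Step 2: Count runs R = 7.
Step 3: Under H0 (random ordering), E[R] = 2*n_A*n_B/(n_A+n_B) + 1 = 2*6*6/12 + 1 = 7.0000.
        Var[R] = 2*n_A*n_B*(2*n_A*n_B - n_A - n_B) / ((n_A+n_B)^2 * (n_A+n_B-1)) = 4320/1584 = 2.7273.
        SD[R] = 1.6514.
Step 4: R = E[R], so z = 0 with no continuity correction.
Step 5: Two-sided p-value via normal approximation = 2*(1 - Phi(|z|)) = 1.000000.
Step 6: alpha = 0.1. fail to reject H0.

R = 7, z = 0.0000, p = 1.000000, fail to reject H0.


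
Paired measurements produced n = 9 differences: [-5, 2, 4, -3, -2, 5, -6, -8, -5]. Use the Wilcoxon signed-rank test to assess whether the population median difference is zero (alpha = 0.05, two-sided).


Step 1: Drop any zero differences (none here) and take |d_i|.
|d| = [5, 2, 4, 3, 2, 5, 6, 8, 5]
Step 2: Midrank |d_i| (ties get averaged ranks).
ranks: |5|->6, |2|->1.5, |4|->4, |3|->3, |2|->1.5, |5|->6, |6|->8, |8|->9, |5|->6
Step 3: Attach original signs; sum ranks with positive sign and with negative sign.
W+ = 1.5 + 4 + 6 = 11.5
W- = 6 + 3 + 1.5 + 8 + 9 + 6 = 33.5
(Check: W+ + W- = 45 should equal n(n+1)/2 = 45.)
Step 4: Test statistic W = min(W+, W-) = 11.5.
Step 5: Ties in |d|, so use the tie-corrected normal approximation.
        E[W] = n(n+1)/4 = 9*10/4 = 22.5.
        Tie groups: |d|=2 (t=2), |d|=5 (t=3); sum(t^3 - t) = 30.
        Var[W] = n(n+1)(2n+1)/24 - sum(t^3-t)/48 = 1710/24 - 30/48 = 70.625.
        z = (W - E[W]) / sqrt(Var[W]) = (11.5 - 22.5) / 8.4039 = -1.3089.
        Two-sided p = 2*Phi(z) = 0.190561.
Step 6: alpha = 0.05. fail to reject H0.

W+ = 11.5, W- = 33.5, W = min = 11.5, p = 0.190561, fail to reject H0.


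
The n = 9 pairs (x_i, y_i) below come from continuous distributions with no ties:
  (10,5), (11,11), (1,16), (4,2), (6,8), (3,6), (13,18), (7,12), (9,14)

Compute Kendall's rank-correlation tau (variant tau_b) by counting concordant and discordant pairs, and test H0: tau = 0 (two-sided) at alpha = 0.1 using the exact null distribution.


Step 1: Enumerate the 36 unordered pairs (i,j) with i<j and classify each by sign(x_j-x_i) * sign(y_j-y_i).
  (1,2):dx=+1,dy=+6->C; (1,3):dx=-9,dy=+11->D; (1,4):dx=-6,dy=-3->C; (1,5):dx=-4,dy=+3->D
  (1,6):dx=-7,dy=+1->D; (1,7):dx=+3,dy=+13->C; (1,8):dx=-3,dy=+7->D; (1,9):dx=-1,dy=+9->D
  (2,3):dx=-10,dy=+5->D; (2,4):dx=-7,dy=-9->C; (2,5):dx=-5,dy=-3->C; (2,6):dx=-8,dy=-5->C
  (2,7):dx=+2,dy=+7->C; (2,8):dx=-4,dy=+1->D; (2,9):dx=-2,dy=+3->D; (3,4):dx=+3,dy=-14->D
  (3,5):dx=+5,dy=-8->D; (3,6):dx=+2,dy=-10->D; (3,7):dx=+12,dy=+2->C; (3,8):dx=+6,dy=-4->D
  (3,9):dx=+8,dy=-2->D; (4,5):dx=+2,dy=+6->C; (4,6):dx=-1,dy=+4->D; (4,7):dx=+9,dy=+16->C
  (4,8):dx=+3,dy=+10->C; (4,9):dx=+5,dy=+12->C; (5,6):dx=-3,dy=-2->C; (5,7):dx=+7,dy=+10->C
  (5,8):dx=+1,dy=+4->C; (5,9):dx=+3,dy=+6->C; (6,7):dx=+10,dy=+12->C; (6,8):dx=+4,dy=+6->C
  (6,9):dx=+6,dy=+8->C; (7,8):dx=-6,dy=-6->C; (7,9):dx=-4,dy=-4->C; (8,9):dx=+2,dy=+2->C
Step 2: C = 22, D = 14, total pairs = 36.
Step 3: tau = (C - D)/(n(n-1)/2) = (22 - 14)/36 = 0.222222.
Step 4: Exact two-sided p-value (enumerate n! = 362880 permutations of y under H0): p = 0.476709.
Step 5: alpha = 0.1. fail to reject H0.

tau_b = 0.2222 (C=22, D=14), p = 0.476709, fail to reject H0.


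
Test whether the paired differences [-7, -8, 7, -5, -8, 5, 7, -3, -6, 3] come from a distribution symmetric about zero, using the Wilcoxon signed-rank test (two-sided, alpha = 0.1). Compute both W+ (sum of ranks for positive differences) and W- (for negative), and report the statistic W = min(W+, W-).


Step 1: Drop any zero differences (none here) and take |d_i|.
|d| = [7, 8, 7, 5, 8, 5, 7, 3, 6, 3]
Step 2: Midrank |d_i| (ties get averaged ranks).
ranks: |7|->7, |8|->9.5, |7|->7, |5|->3.5, |8|->9.5, |5|->3.5, |7|->7, |3|->1.5, |6|->5, |3|->1.5
Step 3: Attach original signs; sum ranks with positive sign and with negative sign.
W+ = 7 + 3.5 + 7 + 1.5 = 19
W- = 7 + 9.5 + 3.5 + 9.5 + 1.5 + 5 = 36
(Check: W+ + W- = 55 should equal n(n+1)/2 = 55.)
Step 4: Test statistic W = min(W+, W-) = 19.
Step 5: Ties in |d|, so use the tie-corrected normal approximation.
        E[W] = n(n+1)/4 = 10*11/4 = 27.5.
        Tie groups: |d|=3 (t=2), |d|=5 (t=2), |d|=7 (t=3), |d|=8 (t=2); sum(t^3 - t) = 42.
        Var[W] = n(n+1)(2n+1)/24 - sum(t^3-t)/48 = 2310/24 - 42/48 = 95.375.
        z = (W - E[W]) / sqrt(Var[W]) = (19 - 27.5) / 9.7660 = -0.8704.
        Two-sided p = 2*Phi(z) = 0.384101.
Step 6: alpha = 0.1. fail to reject H0.

W+ = 19, W- = 36, W = min = 19, p = 0.384101, fail to reject H0.


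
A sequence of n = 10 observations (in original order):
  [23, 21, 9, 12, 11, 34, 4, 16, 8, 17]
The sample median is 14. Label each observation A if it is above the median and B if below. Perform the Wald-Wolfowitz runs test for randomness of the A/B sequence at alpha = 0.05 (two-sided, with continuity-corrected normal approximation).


Step 1: Compute median = 14; label A = above, B = below.
Labels in order: AABBBABABA  (n_A = 5, n_B = 5)
Step 2: Count runs R = 7.
Step 3: Under H0 (random ordering), E[R] = 2*n_A*n_B/(n_A+n_B) + 1 = 2*5*5/10 + 1 = 6.0000.
        Var[R] = 2*n_A*n_B*(2*n_A*n_B - n_A - n_B) / ((n_A+n_B)^2 * (n_A+n_B-1)) = 2000/900 = 2.2222.
        SD[R] = 1.4907.
Step 4: Continuity-corrected z = (R - 0.5 - E[R]) / SD[R] = (7 - 0.5 - 6.0000) / 1.4907 = 0.3354.
Step 5: Two-sided p-value via normal approximation = 2*(1 - Phi(|z|)) = 0.737316.
Step 6: alpha = 0.05. fail to reject H0.

R = 7, z = 0.3354, p = 0.737316, fail to reject H0.


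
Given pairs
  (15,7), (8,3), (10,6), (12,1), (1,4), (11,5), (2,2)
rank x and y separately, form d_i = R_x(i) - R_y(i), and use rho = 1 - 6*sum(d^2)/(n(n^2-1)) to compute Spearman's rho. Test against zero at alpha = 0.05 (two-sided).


Step 1: Rank x and y separately (midranks; no ties here).
rank(x): 15->7, 8->3, 10->4, 12->6, 1->1, 11->5, 2->2
rank(y): 7->7, 3->3, 6->6, 1->1, 4->4, 5->5, 2->2
Step 2: d_i = R_x(i) - R_y(i); compute d_i^2.
  (7-7)^2=0, (3-3)^2=0, (4-6)^2=4, (6-1)^2=25, (1-4)^2=9, (5-5)^2=0, (2-2)^2=0
sum(d^2) = 38.
Step 3: rho = 1 - 6*38 / (7*(7^2 - 1)) = 1 - 228/336 = 0.321429.
Step 4: Under H0, t = rho * sqrt((n-2)/(1-rho^2)) = 0.7590 ~ t(5).
Step 5: Two-sided p-value from the t-distribution with 5 df = 0.482072.
Step 6: alpha = 0.05. fail to reject H0.

rho = 0.3214, p = 0.482072, fail to reject H0 at alpha = 0.05.


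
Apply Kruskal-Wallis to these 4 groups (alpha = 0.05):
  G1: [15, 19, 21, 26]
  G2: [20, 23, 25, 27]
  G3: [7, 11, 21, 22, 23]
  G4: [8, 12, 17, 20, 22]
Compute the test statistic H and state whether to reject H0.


Step 1: Combine all N = 18 observations and assign midranks.
sorted (value, group, rank): (7,G3,1), (8,G4,2), (11,G3,3), (12,G4,4), (15,G1,5), (17,G4,6), (19,G1,7), (20,G2,8.5), (20,G4,8.5), (21,G1,10.5), (21,G3,10.5), (22,G3,12.5), (22,G4,12.5), (23,G2,14.5), (23,G3,14.5), (25,G2,16), (26,G1,17), (27,G2,18)
Step 2: Sum ranks within each group.
R_1 = 39.5 (n_1 = 4)
R_2 = 57 (n_2 = 4)
R_3 = 41.5 (n_3 = 5)
R_4 = 33 (n_4 = 5)
Step 3: H = 12/(N(N+1)) * sum(R_i^2/n_i) - 3(N+1)
     = 12/(18*19) * (39.5^2/4 + 57^2/4 + 41.5^2/5 + 33^2/5) - 3*19
     = 0.035088 * 1764.56 - 57
     = 4.914474.
Step 4: Ties present; correction factor C = 1 - 24/(18^3 - 18) = 0.995872. Corrected H = 4.914474 / 0.995872 = 4.934845.
Step 5: Under H0, H ~ chi^2(3); p-value = 0.176631.
Step 6: alpha = 0.05. fail to reject H0.

H = 4.9348, df = 3, p = 0.176631, fail to reject H0.


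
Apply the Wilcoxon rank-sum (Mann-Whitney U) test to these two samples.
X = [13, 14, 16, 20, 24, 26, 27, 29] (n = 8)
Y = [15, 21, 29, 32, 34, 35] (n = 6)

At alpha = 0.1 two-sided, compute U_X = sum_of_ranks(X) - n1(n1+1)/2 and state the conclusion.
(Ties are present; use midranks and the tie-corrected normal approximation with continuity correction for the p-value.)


Step 1: Combine and sort all 14 observations; assign midranks.
sorted (value, group): (13,X), (14,X), (15,Y), (16,X), (20,X), (21,Y), (24,X), (26,X), (27,X), (29,X), (29,Y), (32,Y), (34,Y), (35,Y)
ranks: 13->1, 14->2, 15->3, 16->4, 20->5, 21->6, 24->7, 26->8, 27->9, 29->10.5, 29->10.5, 32->12, 34->13, 35->14
Step 2: Rank sum for X: R1 = 1 + 2 + 4 + 5 + 7 + 8 + 9 + 10.5 = 46.5.
Step 3: U_X = R1 - n1(n1+1)/2 = 46.5 - 8*9/2 = 46.5 - 36 = 10.5.
       U_Y = n1*n2 - U_X = 48 - 10.5 = 37.5.
Step 4: Ties are present, so use the tie-corrected normal approximation (with continuity correction) for the p-value.
Step 5: p-value = 0.092930; compare to alpha = 0.1. reject H0.

U_X = 10.5, p = 0.092930, reject H0 at alpha = 0.1.


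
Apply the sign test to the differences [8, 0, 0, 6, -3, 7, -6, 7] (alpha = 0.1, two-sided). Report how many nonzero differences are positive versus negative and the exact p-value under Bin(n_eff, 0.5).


Step 1: Discard zero differences. Original n = 8; n_eff = number of nonzero differences = 6.
Nonzero differences (with sign): +8, +6, -3, +7, -6, +7
Step 2: Count signs: positive = 4, negative = 2.
Step 3: Under H0: P(positive) = 0.5, so the number of positives S ~ Bin(6, 0.5).
Step 4: Two-sided exact p-value = sum of Bin(6,0.5) probabilities at or below the observed probability = 0.687500.
Step 5: alpha = 0.1. fail to reject H0.

n_eff = 6, pos = 4, neg = 2, p = 0.687500, fail to reject H0.


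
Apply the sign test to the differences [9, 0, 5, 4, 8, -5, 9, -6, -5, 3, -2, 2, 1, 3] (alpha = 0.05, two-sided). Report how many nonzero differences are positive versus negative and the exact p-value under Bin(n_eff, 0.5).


Step 1: Discard zero differences. Original n = 14; n_eff = number of nonzero differences = 13.
Nonzero differences (with sign): +9, +5, +4, +8, -5, +9, -6, -5, +3, -2, +2, +1, +3
Step 2: Count signs: positive = 9, negative = 4.
Step 3: Under H0: P(positive) = 0.5, so the number of positives S ~ Bin(13, 0.5).
Step 4: Two-sided exact p-value = sum of Bin(13,0.5) probabilities at or below the observed probability = 0.266846.
Step 5: alpha = 0.05. fail to reject H0.

n_eff = 13, pos = 9, neg = 4, p = 0.266846, fail to reject H0.


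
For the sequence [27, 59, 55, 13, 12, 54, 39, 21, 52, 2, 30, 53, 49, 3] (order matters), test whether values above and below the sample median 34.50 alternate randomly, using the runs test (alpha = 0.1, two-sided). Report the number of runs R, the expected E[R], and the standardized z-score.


Step 1: Compute median = 34.50; label A = above, B = below.
Labels in order: BAABBAABABBAAB  (n_A = 7, n_B = 7)
Step 2: Count runs R = 9.
Step 3: Under H0 (random ordering), E[R] = 2*n_A*n_B/(n_A+n_B) + 1 = 2*7*7/14 + 1 = 8.0000.
        Var[R] = 2*n_A*n_B*(2*n_A*n_B - n_A - n_B) / ((n_A+n_B)^2 * (n_A+n_B-1)) = 8232/2548 = 3.2308.
        SD[R] = 1.7974.
Step 4: Continuity-corrected z = (R - 0.5 - E[R]) / SD[R] = (9 - 0.5 - 8.0000) / 1.7974 = 0.2782.
Step 5: Two-sided p-value via normal approximation = 2*(1 - Phi(|z|)) = 0.780879.
Step 6: alpha = 0.1. fail to reject H0.

R = 9, z = 0.2782, p = 0.780879, fail to reject H0.


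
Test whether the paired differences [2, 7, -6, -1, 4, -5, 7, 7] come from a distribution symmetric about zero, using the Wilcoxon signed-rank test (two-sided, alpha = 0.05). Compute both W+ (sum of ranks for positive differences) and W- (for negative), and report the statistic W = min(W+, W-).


Step 1: Drop any zero differences (none here) and take |d_i|.
|d| = [2, 7, 6, 1, 4, 5, 7, 7]
Step 2: Midrank |d_i| (ties get averaged ranks).
ranks: |2|->2, |7|->7, |6|->5, |1|->1, |4|->3, |5|->4, |7|->7, |7|->7
Step 3: Attach original signs; sum ranks with positive sign and with negative sign.
W+ = 2 + 7 + 3 + 7 + 7 = 26
W- = 5 + 1 + 4 = 10
(Check: W+ + W- = 36 should equal n(n+1)/2 = 36.)
Step 4: Test statistic W = min(W+, W-) = 10.
Step 5: Ties in |d|, so use the tie-corrected normal approximation.
        E[W] = n(n+1)/4 = 8*9/4 = 18.
        Tie groups: |d|=7 (t=3); sum(t^3 - t) = 24.
        Var[W] = n(n+1)(2n+1)/24 - sum(t^3-t)/48 = 1224/24 - 24/48 = 50.5.
        z = (W - E[W]) / sqrt(Var[W]) = (10 - 18) / 7.1063 = -1.1258.
        Two-sided p = 2*Phi(z) = 0.260269.
Step 6: alpha = 0.05. fail to reject H0.

W+ = 26, W- = 10, W = min = 10, p = 0.260269, fail to reject H0.


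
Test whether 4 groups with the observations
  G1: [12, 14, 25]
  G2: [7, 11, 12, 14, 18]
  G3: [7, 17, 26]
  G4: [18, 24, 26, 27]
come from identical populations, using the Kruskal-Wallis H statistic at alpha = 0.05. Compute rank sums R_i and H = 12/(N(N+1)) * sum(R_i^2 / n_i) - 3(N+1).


Step 1: Combine all N = 15 observations and assign midranks.
sorted (value, group, rank): (7,G2,1.5), (7,G3,1.5), (11,G2,3), (12,G1,4.5), (12,G2,4.5), (14,G1,6.5), (14,G2,6.5), (17,G3,8), (18,G2,9.5), (18,G4,9.5), (24,G4,11), (25,G1,12), (26,G3,13.5), (26,G4,13.5), (27,G4,15)
Step 2: Sum ranks within each group.
R_1 = 23 (n_1 = 3)
R_2 = 25 (n_2 = 5)
R_3 = 23 (n_3 = 3)
R_4 = 49 (n_4 = 4)
Step 3: H = 12/(N(N+1)) * sum(R_i^2/n_i) - 3(N+1)
     = 12/(15*16) * (23^2/3 + 25^2/5 + 23^2/3 + 49^2/4) - 3*16
     = 0.050000 * 1077.92 - 48
     = 5.895833.
Step 4: Ties present; correction factor C = 1 - 30/(15^3 - 15) = 0.991071. Corrected H = 5.895833 / 0.991071 = 5.948949.
Step 5: Under H0, H ~ chi^2(3); p-value = 0.114121.
Step 6: alpha = 0.05. fail to reject H0.

H = 5.9489, df = 3, p = 0.114121, fail to reject H0.


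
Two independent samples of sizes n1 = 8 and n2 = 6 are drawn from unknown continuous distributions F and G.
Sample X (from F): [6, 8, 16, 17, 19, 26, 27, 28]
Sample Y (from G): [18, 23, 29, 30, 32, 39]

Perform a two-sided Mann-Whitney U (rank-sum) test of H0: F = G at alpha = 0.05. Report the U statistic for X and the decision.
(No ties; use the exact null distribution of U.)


Step 1: Combine and sort all 14 observations; assign midranks.
sorted (value, group): (6,X), (8,X), (16,X), (17,X), (18,Y), (19,X), (23,Y), (26,X), (27,X), (28,X), (29,Y), (30,Y), (32,Y), (39,Y)
ranks: 6->1, 8->2, 16->3, 17->4, 18->5, 19->6, 23->7, 26->8, 27->9, 28->10, 29->11, 30->12, 32->13, 39->14
Step 2: Rank sum for X: R1 = 1 + 2 + 3 + 4 + 6 + 8 + 9 + 10 = 43.
Step 3: U_X = R1 - n1(n1+1)/2 = 43 - 8*9/2 = 43 - 36 = 7.
       U_Y = n1*n2 - U_X = 48 - 7 = 41.
Step 4: No ties, so the exact null distribution of U (based on enumerating the C(14,8) = 3003 equally likely rank assignments) gives the two-sided p-value.
Step 5: p-value = 0.029304; compare to alpha = 0.05. reject H0.

U_X = 7, p = 0.029304, reject H0 at alpha = 0.05.


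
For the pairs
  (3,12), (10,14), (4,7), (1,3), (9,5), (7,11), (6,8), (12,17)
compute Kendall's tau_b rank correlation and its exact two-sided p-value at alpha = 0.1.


Step 1: Enumerate the 28 unordered pairs (i,j) with i<j and classify each by sign(x_j-x_i) * sign(y_j-y_i).
  (1,2):dx=+7,dy=+2->C; (1,3):dx=+1,dy=-5->D; (1,4):dx=-2,dy=-9->C; (1,5):dx=+6,dy=-7->D
  (1,6):dx=+4,dy=-1->D; (1,7):dx=+3,dy=-4->D; (1,8):dx=+9,dy=+5->C; (2,3):dx=-6,dy=-7->C
  (2,4):dx=-9,dy=-11->C; (2,5):dx=-1,dy=-9->C; (2,6):dx=-3,dy=-3->C; (2,7):dx=-4,dy=-6->C
  (2,8):dx=+2,dy=+3->C; (3,4):dx=-3,dy=-4->C; (3,5):dx=+5,dy=-2->D; (3,6):dx=+3,dy=+4->C
  (3,7):dx=+2,dy=+1->C; (3,8):dx=+8,dy=+10->C; (4,5):dx=+8,dy=+2->C; (4,6):dx=+6,dy=+8->C
  (4,7):dx=+5,dy=+5->C; (4,8):dx=+11,dy=+14->C; (5,6):dx=-2,dy=+6->D; (5,7):dx=-3,dy=+3->D
  (5,8):dx=+3,dy=+12->C; (6,7):dx=-1,dy=-3->C; (6,8):dx=+5,dy=+6->C; (7,8):dx=+6,dy=+9->C
Step 2: C = 21, D = 7, total pairs = 28.
Step 3: tau = (C - D)/(n(n-1)/2) = (21 - 7)/28 = 0.500000.
Step 4: Exact two-sided p-value (enumerate n! = 40320 permutations of y under H0): p = 0.108681.
Step 5: alpha = 0.1. fail to reject H0.

tau_b = 0.5000 (C=21, D=7), p = 0.108681, fail to reject H0.


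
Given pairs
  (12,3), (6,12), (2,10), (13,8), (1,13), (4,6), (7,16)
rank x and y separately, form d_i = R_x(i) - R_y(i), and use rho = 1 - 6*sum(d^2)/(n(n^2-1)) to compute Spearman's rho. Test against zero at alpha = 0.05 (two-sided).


Step 1: Rank x and y separately (midranks; no ties here).
rank(x): 12->6, 6->4, 2->2, 13->7, 1->1, 4->3, 7->5
rank(y): 3->1, 12->5, 10->4, 8->3, 13->6, 6->2, 16->7
Step 2: d_i = R_x(i) - R_y(i); compute d_i^2.
  (6-1)^2=25, (4-5)^2=1, (2-4)^2=4, (7-3)^2=16, (1-6)^2=25, (3-2)^2=1, (5-7)^2=4
sum(d^2) = 76.
Step 3: rho = 1 - 6*76 / (7*(7^2 - 1)) = 1 - 456/336 = -0.357143.
Step 4: Under H0, t = rho * sqrt((n-2)/(1-rho^2)) = -0.8550 ~ t(5).
Step 5: Two-sided p-value from the t-distribution with 5 df = 0.431611.
Step 6: alpha = 0.05. fail to reject H0.

rho = -0.3571, p = 0.431611, fail to reject H0 at alpha = 0.05.


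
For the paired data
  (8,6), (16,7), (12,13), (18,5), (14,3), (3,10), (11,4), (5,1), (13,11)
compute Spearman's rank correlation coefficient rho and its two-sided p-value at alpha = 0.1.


Step 1: Rank x and y separately (midranks; no ties here).
rank(x): 8->3, 16->8, 12->5, 18->9, 14->7, 3->1, 11->4, 5->2, 13->6
rank(y): 6->5, 7->6, 13->9, 5->4, 3->2, 10->7, 4->3, 1->1, 11->8
Step 2: d_i = R_x(i) - R_y(i); compute d_i^2.
  (3-5)^2=4, (8-6)^2=4, (5-9)^2=16, (9-4)^2=25, (7-2)^2=25, (1-7)^2=36, (4-3)^2=1, (2-1)^2=1, (6-8)^2=4
sum(d^2) = 116.
Step 3: rho = 1 - 6*116 / (9*(9^2 - 1)) = 1 - 696/720 = 0.033333.
Step 4: Under H0, t = rho * sqrt((n-2)/(1-rho^2)) = 0.0882 ~ t(7).
Step 5: Two-sided p-value from the t-distribution with 7 df = 0.932157.
Step 6: alpha = 0.1. fail to reject H0.

rho = 0.0333, p = 0.932157, fail to reject H0 at alpha = 0.1.


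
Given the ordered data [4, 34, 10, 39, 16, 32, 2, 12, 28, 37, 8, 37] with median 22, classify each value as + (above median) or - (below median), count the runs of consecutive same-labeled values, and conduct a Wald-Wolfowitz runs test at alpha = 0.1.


Step 1: Compute median = 22; label A = above, B = below.
Labels in order: BABABABBAABA  (n_A = 6, n_B = 6)
Step 2: Count runs R = 10.
Step 3: Under H0 (random ordering), E[R] = 2*n_A*n_B/(n_A+n_B) + 1 = 2*6*6/12 + 1 = 7.0000.
        Var[R] = 2*n_A*n_B*(2*n_A*n_B - n_A - n_B) / ((n_A+n_B)^2 * (n_A+n_B-1)) = 4320/1584 = 2.7273.
        SD[R] = 1.6514.
Step 4: Continuity-corrected z = (R - 0.5 - E[R]) / SD[R] = (10 - 0.5 - 7.0000) / 1.6514 = 1.5138.
Step 5: Two-sided p-value via normal approximation = 2*(1 - Phi(|z|)) = 0.130070.
Step 6: alpha = 0.1. fail to reject H0.

R = 10, z = 1.5138, p = 0.130070, fail to reject H0.


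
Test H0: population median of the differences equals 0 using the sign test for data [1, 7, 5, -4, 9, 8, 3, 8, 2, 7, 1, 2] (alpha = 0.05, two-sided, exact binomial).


Step 1: Discard zero differences. Original n = 12; n_eff = number of nonzero differences = 12.
Nonzero differences (with sign): +1, +7, +5, -4, +9, +8, +3, +8, +2, +7, +1, +2
Step 2: Count signs: positive = 11, negative = 1.
Step 3: Under H0: P(positive) = 0.5, so the number of positives S ~ Bin(12, 0.5).
Step 4: Two-sided exact p-value = sum of Bin(12,0.5) probabilities at or below the observed probability = 0.006348.
Step 5: alpha = 0.05. reject H0.

n_eff = 12, pos = 11, neg = 1, p = 0.006348, reject H0.


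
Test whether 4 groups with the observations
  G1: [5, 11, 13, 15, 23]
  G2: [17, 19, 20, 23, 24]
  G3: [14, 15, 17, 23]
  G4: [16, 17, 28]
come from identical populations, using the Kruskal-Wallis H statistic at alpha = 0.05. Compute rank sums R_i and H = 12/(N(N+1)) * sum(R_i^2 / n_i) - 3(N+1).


Step 1: Combine all N = 17 observations and assign midranks.
sorted (value, group, rank): (5,G1,1), (11,G1,2), (13,G1,3), (14,G3,4), (15,G1,5.5), (15,G3,5.5), (16,G4,7), (17,G2,9), (17,G3,9), (17,G4,9), (19,G2,11), (20,G2,12), (23,G1,14), (23,G2,14), (23,G3,14), (24,G2,16), (28,G4,17)
Step 2: Sum ranks within each group.
R_1 = 25.5 (n_1 = 5)
R_2 = 62 (n_2 = 5)
R_3 = 32.5 (n_3 = 4)
R_4 = 33 (n_4 = 3)
Step 3: H = 12/(N(N+1)) * sum(R_i^2/n_i) - 3(N+1)
     = 12/(17*18) * (25.5^2/5 + 62^2/5 + 32.5^2/4 + 33^2/3) - 3*18
     = 0.039216 * 1525.91 - 54
     = 5.839706.
Step 4: Ties present; correction factor C = 1 - 54/(17^3 - 17) = 0.988971. Corrected H = 5.839706 / 0.988971 = 5.904833.
Step 5: Under H0, H ~ chi^2(3); p-value = 0.116333.
Step 6: alpha = 0.05. fail to reject H0.

H = 5.9048, df = 3, p = 0.116333, fail to reject H0.


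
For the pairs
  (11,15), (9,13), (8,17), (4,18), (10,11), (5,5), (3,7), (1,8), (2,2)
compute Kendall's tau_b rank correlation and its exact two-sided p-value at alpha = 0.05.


Step 1: Enumerate the 36 unordered pairs (i,j) with i<j and classify each by sign(x_j-x_i) * sign(y_j-y_i).
  (1,2):dx=-2,dy=-2->C; (1,3):dx=-3,dy=+2->D; (1,4):dx=-7,dy=+3->D; (1,5):dx=-1,dy=-4->C
  (1,6):dx=-6,dy=-10->C; (1,7):dx=-8,dy=-8->C; (1,8):dx=-10,dy=-7->C; (1,9):dx=-9,dy=-13->C
  (2,3):dx=-1,dy=+4->D; (2,4):dx=-5,dy=+5->D; (2,5):dx=+1,dy=-2->D; (2,6):dx=-4,dy=-8->C
  (2,7):dx=-6,dy=-6->C; (2,8):dx=-8,dy=-5->C; (2,9):dx=-7,dy=-11->C; (3,4):dx=-4,dy=+1->D
  (3,5):dx=+2,dy=-6->D; (3,6):dx=-3,dy=-12->C; (3,7):dx=-5,dy=-10->C; (3,8):dx=-7,dy=-9->C
  (3,9):dx=-6,dy=-15->C; (4,5):dx=+6,dy=-7->D; (4,6):dx=+1,dy=-13->D; (4,7):dx=-1,dy=-11->C
  (4,8):dx=-3,dy=-10->C; (4,9):dx=-2,dy=-16->C; (5,6):dx=-5,dy=-6->C; (5,7):dx=-7,dy=-4->C
  (5,8):dx=-9,dy=-3->C; (5,9):dx=-8,dy=-9->C; (6,7):dx=-2,dy=+2->D; (6,8):dx=-4,dy=+3->D
  (6,9):dx=-3,dy=-3->C; (7,8):dx=-2,dy=+1->D; (7,9):dx=-1,dy=-5->C; (8,9):dx=+1,dy=-6->D
Step 2: C = 23, D = 13, total pairs = 36.
Step 3: tau = (C - D)/(n(n-1)/2) = (23 - 13)/36 = 0.277778.
Step 4: Exact two-sided p-value (enumerate n! = 362880 permutations of y under H0): p = 0.358488.
Step 5: alpha = 0.05. fail to reject H0.

tau_b = 0.2778 (C=23, D=13), p = 0.358488, fail to reject H0.


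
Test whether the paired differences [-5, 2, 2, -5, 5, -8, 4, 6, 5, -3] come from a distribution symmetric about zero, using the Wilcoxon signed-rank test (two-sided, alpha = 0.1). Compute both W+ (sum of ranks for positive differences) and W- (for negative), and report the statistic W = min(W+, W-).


Step 1: Drop any zero differences (none here) and take |d_i|.
|d| = [5, 2, 2, 5, 5, 8, 4, 6, 5, 3]
Step 2: Midrank |d_i| (ties get averaged ranks).
ranks: |5|->6.5, |2|->1.5, |2|->1.5, |5|->6.5, |5|->6.5, |8|->10, |4|->4, |6|->9, |5|->6.5, |3|->3
Step 3: Attach original signs; sum ranks with positive sign and with negative sign.
W+ = 1.5 + 1.5 + 6.5 + 4 + 9 + 6.5 = 29
W- = 6.5 + 6.5 + 10 + 3 = 26
(Check: W+ + W- = 55 should equal n(n+1)/2 = 55.)
Step 4: Test statistic W = min(W+, W-) = 26.
Step 5: Ties in |d|, so use the tie-corrected normal approximation.
        E[W] = n(n+1)/4 = 10*11/4 = 27.5.
        Tie groups: |d|=2 (t=2), |d|=5 (t=4); sum(t^3 - t) = 66.
        Var[W] = n(n+1)(2n+1)/24 - sum(t^3-t)/48 = 2310/24 - 66/48 = 94.875.
        z = (W - E[W]) / sqrt(Var[W]) = (26 - 27.5) / 9.7404 = -0.1540.
        Two-sided p = 2*Phi(z) = 0.877611.
Step 6: alpha = 0.1. fail to reject H0.

W+ = 29, W- = 26, W = min = 26, p = 0.877611, fail to reject H0.


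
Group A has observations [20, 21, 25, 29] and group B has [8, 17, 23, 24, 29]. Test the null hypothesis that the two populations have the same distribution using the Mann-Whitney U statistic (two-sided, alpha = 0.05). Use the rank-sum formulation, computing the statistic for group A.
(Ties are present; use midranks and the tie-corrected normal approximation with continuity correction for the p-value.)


Step 1: Combine and sort all 9 observations; assign midranks.
sorted (value, group): (8,Y), (17,Y), (20,X), (21,X), (23,Y), (24,Y), (25,X), (29,X), (29,Y)
ranks: 8->1, 17->2, 20->3, 21->4, 23->5, 24->6, 25->7, 29->8.5, 29->8.5
Step 2: Rank sum for X: R1 = 3 + 4 + 7 + 8.5 = 22.5.
Step 3: U_X = R1 - n1(n1+1)/2 = 22.5 - 4*5/2 = 22.5 - 10 = 12.5.
       U_Y = n1*n2 - U_X = 20 - 12.5 = 7.5.
Step 4: Ties are present, so use the tie-corrected normal approximation (with continuity correction) for the p-value.
Step 5: p-value = 0.622753; compare to alpha = 0.05. fail to reject H0.

U_X = 12.5, p = 0.622753, fail to reject H0 at alpha = 0.05.


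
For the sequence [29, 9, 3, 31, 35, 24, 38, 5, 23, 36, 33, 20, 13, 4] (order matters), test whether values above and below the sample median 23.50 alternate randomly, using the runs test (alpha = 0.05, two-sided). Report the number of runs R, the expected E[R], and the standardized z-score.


Step 1: Compute median = 23.50; label A = above, B = below.
Labels in order: ABBAAAABBAABBB  (n_A = 7, n_B = 7)
Step 2: Count runs R = 6.
Step 3: Under H0 (random ordering), E[R] = 2*n_A*n_B/(n_A+n_B) + 1 = 2*7*7/14 + 1 = 8.0000.
        Var[R] = 2*n_A*n_B*(2*n_A*n_B - n_A - n_B) / ((n_A+n_B)^2 * (n_A+n_B-1)) = 8232/2548 = 3.2308.
        SD[R] = 1.7974.
Step 4: Continuity-corrected z = (R + 0.5 - E[R]) / SD[R] = (6 + 0.5 - 8.0000) / 1.7974 = -0.8345.
Step 5: Two-sided p-value via normal approximation = 2*(1 - Phi(|z|)) = 0.403986.
Step 6: alpha = 0.05. fail to reject H0.

R = 6, z = -0.8345, p = 0.403986, fail to reject H0.
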